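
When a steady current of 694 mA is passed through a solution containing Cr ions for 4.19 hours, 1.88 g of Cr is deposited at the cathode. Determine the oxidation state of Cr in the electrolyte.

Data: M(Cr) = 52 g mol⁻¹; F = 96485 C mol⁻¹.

Q = I·t = 0.6940 A × 15084 s = 10470 C, so n(e⁻) = 10470/96485 = 0.1085 mol.
n(Cr) deposited = 1.88 / 52 = 0.03615 mol.
Electrons per atom = n(e⁻)/n(Cr) = 0.1085 / 0.03615 = 3.00 ≈ 3, so the ion is Cr³⁺.

+3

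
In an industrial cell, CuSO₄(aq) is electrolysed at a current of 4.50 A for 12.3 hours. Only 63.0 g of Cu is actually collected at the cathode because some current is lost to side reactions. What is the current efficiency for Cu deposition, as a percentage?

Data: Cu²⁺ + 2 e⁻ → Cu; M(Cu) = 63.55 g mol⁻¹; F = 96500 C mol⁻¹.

96.0 %

Q = I·t = 4.500 × 44280 = 199300 C; n(e⁻) = 199300/96500 = 2.065 mol.
Theoretical n(Cu) = n(e⁻)/2 = 1.032 mol, i.e. m_theo = 1.032 × 63.55 = 65.61 g.
Efficiency = m_actual / m_theo = 63.0 / 65.61 = 96.0 %.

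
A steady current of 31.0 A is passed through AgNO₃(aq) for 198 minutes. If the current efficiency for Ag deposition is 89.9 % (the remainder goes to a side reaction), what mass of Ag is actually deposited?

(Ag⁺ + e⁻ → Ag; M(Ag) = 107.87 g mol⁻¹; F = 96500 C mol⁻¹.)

370 g

Q = I·t = 31.00 × 11880 = 368300 C.
n(e⁻) = 368300/96500 = 3.816 mol; theoretically n(Ag) = 3.816/1 = 3.816 mol, m_theo = 411.7 g.
At 89.9 % efficiency, m_actual = 0.899 × 411.7 = 370 g.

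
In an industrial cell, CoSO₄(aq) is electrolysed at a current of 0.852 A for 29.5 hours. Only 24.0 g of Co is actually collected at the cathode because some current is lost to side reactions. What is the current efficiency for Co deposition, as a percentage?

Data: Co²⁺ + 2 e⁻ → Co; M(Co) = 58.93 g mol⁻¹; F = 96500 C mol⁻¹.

86.9 %

Q = I·t = 0.8520 × 106200 = 90480 C; n(e⁻) = 90480/96500 = 0.9376 mol.
Theoretical n(Co) = n(e⁻)/2 = 0.4688 mol, i.e. m_theo = 0.4688 × 58.93 = 27.63 g.
Efficiency = m_actual / m_theo = 24.0 / 27.63 = 86.9 %.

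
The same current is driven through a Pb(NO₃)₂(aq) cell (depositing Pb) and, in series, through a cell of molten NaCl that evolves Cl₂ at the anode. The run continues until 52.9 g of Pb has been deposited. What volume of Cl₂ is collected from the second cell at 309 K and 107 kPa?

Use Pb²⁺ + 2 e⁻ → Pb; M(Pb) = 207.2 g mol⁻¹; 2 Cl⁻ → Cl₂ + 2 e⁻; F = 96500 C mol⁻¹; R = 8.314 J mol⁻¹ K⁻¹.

n(Pb) = 52.9 / 207.2 = 0.2553 mol, so n(e⁻) = 2 × 0.2553 = 0.5106 mol.
The cells are in series, so the same 0.5106 mol of electrons passes through the second cell.
2 Cl⁻ → Cl₂ + 2 e⁻ — 2 mol e⁻ per mol Cl₂, so n(Cl₂) = 0.5106/2 = 0.2553 mol.
V = nRT/P = (0.2553 × 8.314 × 309) / (107 × 10³) = 0.00613 m³ = 6.13 L.

6.13 L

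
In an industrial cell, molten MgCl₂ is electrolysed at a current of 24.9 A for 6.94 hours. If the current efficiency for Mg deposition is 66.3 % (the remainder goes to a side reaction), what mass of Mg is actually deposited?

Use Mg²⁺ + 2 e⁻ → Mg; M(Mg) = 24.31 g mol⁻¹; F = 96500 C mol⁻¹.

52.0 g

Q = I·t = 24.90 × 24984 = 622100 C.
n(e⁻) = 622100/96500 = 6.447 mol; theoretically n(Mg) = 6.447/2 = 3.223 mol, m_theo = 78.36 g.
At 66.3 % efficiency, m_actual = 0.663 × 78.36 = 52.0 g.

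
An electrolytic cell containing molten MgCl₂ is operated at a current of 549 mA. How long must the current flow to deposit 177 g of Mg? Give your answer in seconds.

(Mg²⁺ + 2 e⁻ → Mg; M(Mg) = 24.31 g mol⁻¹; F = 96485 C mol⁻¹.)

n(Mg) = m/M = 177 / 24.31 = 7.281 mol.
Each Mg atom requires 2 electrons, so n(e⁻) = 2 × 7.281 = 14.56 mol.
Q = n(e⁻)·F = 14.56 × 96485 = 1405000 C.
t = Q/I = 1405000 / 0.5490 A = 2559000 s.

2.56 × 10⁶ s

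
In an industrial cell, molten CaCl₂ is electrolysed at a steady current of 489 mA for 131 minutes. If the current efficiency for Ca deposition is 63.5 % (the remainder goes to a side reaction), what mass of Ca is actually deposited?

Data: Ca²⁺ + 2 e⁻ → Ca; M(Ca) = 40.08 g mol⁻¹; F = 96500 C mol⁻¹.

Q = I·t = 0.4890 × 7860.0 = 3844 C.
n(e⁻) = 3844/96500 = 0.03983 mol; theoretically n(Ca) = 0.03983/2 = 0.01991 mol, m_theo = 0.7982 g.
At 63.5 % efficiency, m_actual = 0.635 × 0.7982 = 0.507 g.

0.507 g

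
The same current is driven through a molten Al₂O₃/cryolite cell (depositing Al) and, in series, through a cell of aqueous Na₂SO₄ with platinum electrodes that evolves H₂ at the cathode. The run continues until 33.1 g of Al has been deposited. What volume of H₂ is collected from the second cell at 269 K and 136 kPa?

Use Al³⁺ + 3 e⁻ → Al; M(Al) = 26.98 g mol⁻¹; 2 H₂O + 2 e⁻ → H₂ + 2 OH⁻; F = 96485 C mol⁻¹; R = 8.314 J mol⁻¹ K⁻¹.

n(Al) = 33.1 / 26.98 = 1.227 mol, so n(e⁻) = 3 × 1.227 = 3.681 mol.
The cells are in series, so the same 3.681 mol of electrons passes through the second cell.
2 H₂O + 2 e⁻ → H₂ + 2 OH⁻ — 2 mol e⁻ per mol H₂, so n(H₂) = 3.681/2 = 1.840 mol.
V = nRT/P = (1.840 × 8.314 × 269) / (136 × 10³) = 0.0303 m³ = 30.3 L.

30.3 L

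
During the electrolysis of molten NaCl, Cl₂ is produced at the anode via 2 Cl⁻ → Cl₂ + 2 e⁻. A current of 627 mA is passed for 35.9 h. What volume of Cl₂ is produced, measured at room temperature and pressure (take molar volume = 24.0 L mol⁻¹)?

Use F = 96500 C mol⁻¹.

10.1 L

Q = I·t = 0.6270 A × 129240 s = 81030 C.
n(e⁻) = Q/F = 81030 / 96500 = 0.8397 mol.
2 electrons are transferred per Cl₂ molecule, so n(Cl₂) = 0.8397 / 2 = 0.4199 mol.
V = n × V_m = 0.4199 × 24.0 = 10.1 L.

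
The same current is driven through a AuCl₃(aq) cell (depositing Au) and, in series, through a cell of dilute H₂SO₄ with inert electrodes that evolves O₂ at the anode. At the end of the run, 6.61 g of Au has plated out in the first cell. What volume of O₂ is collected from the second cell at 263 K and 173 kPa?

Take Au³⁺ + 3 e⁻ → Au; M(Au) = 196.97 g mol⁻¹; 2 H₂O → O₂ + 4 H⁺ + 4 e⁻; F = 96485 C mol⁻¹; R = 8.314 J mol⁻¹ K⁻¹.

0.318 L

n(Au) = 6.61 / 196.97 = 0.03356 mol, so n(e⁻) = 3 × 0.03356 = 0.1007 mol.
The cells are in series, so the same 0.1007 mol of electrons passes through the second cell.
2 H₂O → O₂ + 4 H⁺ + 4 e⁻ — 4 mol e⁻ per mol O₂, so n(O₂) = 0.1007/4 = 0.02517 mol.
V = nRT/P = (0.02517 × 8.314 × 263) / (173 × 10³) = 3.18 × 10⁻⁴ m³ = 0.318 L.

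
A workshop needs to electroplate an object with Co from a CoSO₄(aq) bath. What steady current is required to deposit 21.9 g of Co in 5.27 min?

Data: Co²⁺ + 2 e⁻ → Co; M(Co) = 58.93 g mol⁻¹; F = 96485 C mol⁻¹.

n(Co) = 21.9 / 58.93 = 0.3716 mol.
n(e⁻) = 2 × 0.3716 = 0.7433 mol.
Q = n(e⁻)·F = 0.7433 × 96485 = 71710 C.
I = Q/t = 71710 / 316.20 s = 227 A.

227 A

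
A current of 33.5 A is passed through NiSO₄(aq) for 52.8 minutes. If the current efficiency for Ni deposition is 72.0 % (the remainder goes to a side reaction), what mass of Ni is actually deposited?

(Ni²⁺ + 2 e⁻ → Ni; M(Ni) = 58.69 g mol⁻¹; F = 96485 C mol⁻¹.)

Q = I·t = 33.50 × 3168.0 = 106100 C.
n(e⁻) = 106100/96485 = 1.100 mol; theoretically n(Ni) = 1.100/2 = 0.5500 mol, m_theo = 32.28 g.
At 72.0 % efficiency, m_actual = 0.720 × 32.28 = 23.2 g.

23.2 g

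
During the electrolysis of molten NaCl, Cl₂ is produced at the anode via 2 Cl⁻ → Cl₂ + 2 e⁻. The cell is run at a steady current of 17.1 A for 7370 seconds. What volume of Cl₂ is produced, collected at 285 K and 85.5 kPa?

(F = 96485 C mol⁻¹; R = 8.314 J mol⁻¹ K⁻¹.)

Q = I·t = 17.10 A × 7370.0 s = 126000 C.
n(e⁻) = Q/F = 126000 / 96485 = 1.306 mol.
2 electrons are transferred per Cl₂ molecule, so n(Cl₂) = 1.306 / 2 = 0.6531 mol.
V = nRT/P = (0.6531 × 8.314 × 285) / (85.5 × 10³ Pa) = 0.0181 m³ = 18.1 L.

18.1 L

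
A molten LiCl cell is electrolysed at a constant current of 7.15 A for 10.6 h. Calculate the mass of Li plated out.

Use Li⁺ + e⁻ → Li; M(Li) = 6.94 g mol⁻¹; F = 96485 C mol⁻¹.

19.6 g

Q = I·t = 7.150 A × 38160 s = 272800 C.
n(e⁻) = Q/F = 272800 / 96485 = 2.828 mol.
Li⁺ + e⁻ → Li, so n(Li) = n(e⁻)/1 = 2.828 mol.
m = n·M = 2.828 × 6.94 = 19.6 g.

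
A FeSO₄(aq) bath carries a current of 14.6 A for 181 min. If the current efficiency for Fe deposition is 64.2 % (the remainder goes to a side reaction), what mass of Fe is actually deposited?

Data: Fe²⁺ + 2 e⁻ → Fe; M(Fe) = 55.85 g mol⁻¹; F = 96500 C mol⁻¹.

29.5 g

Q = I·t = 14.60 × 10860 = 158600 C.
n(e⁻) = 158600/96500 = 1.643 mol; theoretically n(Fe) = 1.643/2 = 0.8215 mol, m_theo = 45.88 g.
At 64.2 % efficiency, m_actual = 0.642 × 45.88 = 29.5 g.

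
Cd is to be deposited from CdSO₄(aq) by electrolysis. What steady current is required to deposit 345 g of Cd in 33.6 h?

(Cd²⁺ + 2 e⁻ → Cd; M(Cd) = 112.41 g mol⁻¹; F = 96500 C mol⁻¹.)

n(Cd) = 345 / 112.41 = 3.069 mol.
n(e⁻) = 2 × 3.069 = 6.138 mol.
Q = n(e⁻)·F = 6.138 × 96500 = 592300 C.
I = Q/t = 592300 / 120960 s = 4.90 A.

4.90 A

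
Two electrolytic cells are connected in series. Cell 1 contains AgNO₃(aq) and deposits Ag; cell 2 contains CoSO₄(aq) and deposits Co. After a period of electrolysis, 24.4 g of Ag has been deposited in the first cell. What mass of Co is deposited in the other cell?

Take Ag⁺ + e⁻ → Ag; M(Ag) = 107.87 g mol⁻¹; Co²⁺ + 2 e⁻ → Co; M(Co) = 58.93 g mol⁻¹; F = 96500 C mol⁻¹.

6.66 g

n(Ag) = 24.4 / 107.87 = 0.2262 mol.
Since Ag⁺ + e⁻ → Ag, n(e⁻) passed = 1 × 0.2262 = 0.2262 mol.
Cells in series carry the same charge, so the same 0.2262 mol of electrons passes through cell 2.
Co²⁺ + 2 e⁻ → Co, so n(Co) = 0.2262 / 2 = 0.1131 mol.
m(Co) = 0.1131 × 58.93 = 6.66 g.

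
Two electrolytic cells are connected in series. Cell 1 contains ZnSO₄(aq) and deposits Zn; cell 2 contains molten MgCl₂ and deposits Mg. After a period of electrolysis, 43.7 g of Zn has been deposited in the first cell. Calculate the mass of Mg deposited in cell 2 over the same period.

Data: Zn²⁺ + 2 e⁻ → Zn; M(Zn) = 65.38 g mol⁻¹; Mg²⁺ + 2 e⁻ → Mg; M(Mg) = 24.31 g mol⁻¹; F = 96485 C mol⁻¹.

n(Zn) = 43.7 / 65.38 = 0.6684 mol.
Since Zn²⁺ + 2 e⁻ → Zn, n(e⁻) passed = 2 × 0.6684 = 1.337 mol.
Cells in series carry the same charge, so the same 1.337 mol of electrons passes through cell 2.
Mg²⁺ + 2 e⁻ → Mg, so n(Mg) = 1.337 / 2 = 0.6684 mol.
m(Mg) = 0.6684 × 24.31 = 16.2 g.

16.2 g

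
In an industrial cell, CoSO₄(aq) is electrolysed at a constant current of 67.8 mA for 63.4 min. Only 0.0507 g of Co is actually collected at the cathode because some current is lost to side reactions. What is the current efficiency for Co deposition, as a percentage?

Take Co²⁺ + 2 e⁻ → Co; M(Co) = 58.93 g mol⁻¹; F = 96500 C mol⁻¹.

Q = I·t = 0.06780 × 3804.0 = 257.9 C; n(e⁻) = 257.9/96500 = 0.002673 mol.
Theoretical n(Co) = n(e⁻)/2 = 0.001336 mol, i.e. m_theo = 0.001336 × 58.93 = 0.07875 g.
Efficiency = m_actual / m_theo = 0.0507 / 0.07875 = 64.4 %.

64.4 %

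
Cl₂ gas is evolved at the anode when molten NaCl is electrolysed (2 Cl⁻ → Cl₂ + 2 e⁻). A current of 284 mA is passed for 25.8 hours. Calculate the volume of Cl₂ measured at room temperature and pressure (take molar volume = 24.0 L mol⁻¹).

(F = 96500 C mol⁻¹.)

3.28 L

Q = I·t = 0.2840 A × 92880 s = 26380 C.
n(e⁻) = Q/F = 26380 / 96500 = 0.2733 mol.
2 electrons are transferred per Cl₂ molecule, so n(Cl₂) = 0.2733 / 2 = 0.1367 mol.
V = n × V_m = 0.1367 × 24.0 = 3.28 L.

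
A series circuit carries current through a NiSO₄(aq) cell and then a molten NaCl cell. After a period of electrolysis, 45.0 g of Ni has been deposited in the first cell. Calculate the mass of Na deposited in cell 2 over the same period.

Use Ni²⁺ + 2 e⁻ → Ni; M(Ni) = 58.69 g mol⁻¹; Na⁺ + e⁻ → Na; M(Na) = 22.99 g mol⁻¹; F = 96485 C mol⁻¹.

35.3 g

n(Ni) = 45.0 / 58.69 = 0.7667 mol.
Since Ni²⁺ + 2 e⁻ → Ni, n(e⁻) passed = 2 × 0.7667 = 1.533 mol.
Cells in series carry the same charge, so the same 1.533 mol of electrons passes through cell 2.
Na⁺ + e⁻ → Na, so n(Na) = 1.533 / 1 = 1.533 mol.
m(Na) = 1.533 × 22.99 = 35.3 g.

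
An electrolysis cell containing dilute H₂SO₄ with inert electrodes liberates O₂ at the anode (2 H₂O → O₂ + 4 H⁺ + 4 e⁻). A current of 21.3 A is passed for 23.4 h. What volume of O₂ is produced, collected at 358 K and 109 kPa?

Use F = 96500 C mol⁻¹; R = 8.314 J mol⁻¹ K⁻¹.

Q = I·t = 21.30 A × 84240 s = 1794000 C.
n(e⁻) = Q/F = 1794000 / 96500 = 18.59 mol.
4 electrons are transferred per O₂ molecule, so n(O₂) = 18.59 / 4 = 4.648 mol.
V = nRT/P = (4.648 × 8.314 × 358) / (109 × 10³ Pa) = 0.127 m³ = 127 L.

127 L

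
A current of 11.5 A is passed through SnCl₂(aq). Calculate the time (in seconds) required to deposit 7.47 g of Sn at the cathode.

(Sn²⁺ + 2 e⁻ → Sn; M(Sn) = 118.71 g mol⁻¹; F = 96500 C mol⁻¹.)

1060 s

n(Sn) = m/M = 7.47 / 118.71 = 0.06293 mol.
Each Sn atom requires 2 electrons, so n(e⁻) = 2 × 0.06293 = 0.1259 mol.
Q = n(e⁻)·F = 0.1259 × 96500 = 12140 C.
t = Q/I = 12140 / 11.50 A = 1056 s.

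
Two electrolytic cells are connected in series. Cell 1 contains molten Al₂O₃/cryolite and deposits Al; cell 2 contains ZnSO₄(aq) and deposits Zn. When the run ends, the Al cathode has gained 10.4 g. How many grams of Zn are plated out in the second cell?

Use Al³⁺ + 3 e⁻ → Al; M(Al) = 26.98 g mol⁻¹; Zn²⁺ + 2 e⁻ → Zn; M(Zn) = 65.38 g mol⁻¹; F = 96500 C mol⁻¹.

n(Al) = 10.4 / 26.98 = 0.3855 mol.
Since Al³⁺ + 3 e⁻ → Al, n(e⁻) passed = 3 × 0.3855 = 1.156 mol.
Cells in series carry the same charge, so the same 1.156 mol of electrons passes through cell 2.
Zn²⁺ + 2 e⁻ → Zn, so n(Zn) = 1.156 / 2 = 0.5782 mol.
m(Zn) = 0.5782 × 65.38 = 37.8 g.

37.8 g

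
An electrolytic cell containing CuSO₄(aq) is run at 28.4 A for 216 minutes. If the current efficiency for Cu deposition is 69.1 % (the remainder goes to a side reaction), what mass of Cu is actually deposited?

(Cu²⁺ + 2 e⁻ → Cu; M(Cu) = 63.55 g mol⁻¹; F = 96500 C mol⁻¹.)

Q = I·t = 28.40 × 12960 = 368100 C.
n(e⁻) = 368100/96500 = 3.814 mol; theoretically n(Cu) = 3.814/2 = 1.907 mol, m_theo = 121.2 g.
At 69.1 % efficiency, m_actual = 0.691 × 121.2 = 83.7 g.

83.7 g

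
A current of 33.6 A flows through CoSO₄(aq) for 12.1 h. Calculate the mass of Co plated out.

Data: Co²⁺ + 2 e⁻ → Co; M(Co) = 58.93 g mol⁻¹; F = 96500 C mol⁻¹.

447 g

Q = I·t = 33.60 A × 43560 s = 1464000 C.
n(e⁻) = Q/F = 1464000 / 96500 = 15.17 mol.
Co²⁺ + 2 e⁻ → Co, so n(Co) = n(e⁻)/2 = 7.584 mol.
m = n·M = 7.584 × 58.93 = 447 g.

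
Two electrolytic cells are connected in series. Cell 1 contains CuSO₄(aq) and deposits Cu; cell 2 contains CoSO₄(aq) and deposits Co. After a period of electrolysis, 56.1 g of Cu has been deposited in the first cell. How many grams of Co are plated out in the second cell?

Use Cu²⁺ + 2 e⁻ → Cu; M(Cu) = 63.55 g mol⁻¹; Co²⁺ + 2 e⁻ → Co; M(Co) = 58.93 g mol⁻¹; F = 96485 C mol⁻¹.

n(Cu) = 56.1 / 63.55 = 0.8828 mol.
Since Cu²⁺ + 2 e⁻ → Cu, n(e⁻) passed = 2 × 0.8828 = 1.766 mol.
Cells in series carry the same charge, so the same 1.766 mol of electrons passes through cell 2.
Co²⁺ + 2 e⁻ → Co, so n(Co) = 1.766 / 2 = 0.8828 mol.
m(Co) = 0.8828 × 58.93 = 52.0 g.

52.0 g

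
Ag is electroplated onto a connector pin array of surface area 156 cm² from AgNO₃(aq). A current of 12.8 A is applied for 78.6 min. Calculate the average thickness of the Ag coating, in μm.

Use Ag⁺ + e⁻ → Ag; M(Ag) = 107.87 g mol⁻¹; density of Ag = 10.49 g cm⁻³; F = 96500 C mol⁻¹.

Q = I·t = 12.80 × 4716.0 = 60360 C; n(e⁻) = 0.6255 mol.
n(Ag) = n(e⁻)/1 = 0.6255 mol, so m = 0.6255 × 107.87 = 67.48 g.
Volume = m/ρ = 67.48 / 10.49 = 6.433 cm³.
Thickness = V/A = 6.433 / 156 = 0.0412 cm = 412 μm.

412 μm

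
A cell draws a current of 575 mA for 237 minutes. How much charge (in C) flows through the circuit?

Q = I·t = 0.5750 A × 14220 s = 8180 C.

8180 C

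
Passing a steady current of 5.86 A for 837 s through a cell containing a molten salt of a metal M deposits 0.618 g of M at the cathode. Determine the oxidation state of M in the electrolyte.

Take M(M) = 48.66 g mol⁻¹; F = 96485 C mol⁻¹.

+4

Q = I·t = 5.860 A × 837.00 s = 4905 C, so n(e⁻) = 4905/96485 = 0.05084 mol.
n(M) deposited = 0.618 / 48.66 = 0.01270 mol.
Electrons per atom = n(e⁻)/n(M) = 0.05084 / 0.01270 = 4.00 ≈ 4, so the ion is M⁴⁺.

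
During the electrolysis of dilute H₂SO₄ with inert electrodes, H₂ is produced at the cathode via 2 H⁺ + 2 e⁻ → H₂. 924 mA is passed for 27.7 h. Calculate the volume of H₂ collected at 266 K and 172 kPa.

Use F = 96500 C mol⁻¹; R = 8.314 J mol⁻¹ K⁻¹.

Q = I·t = 0.9240 A × 99720 s = 92140 C.
n(e⁻) = Q/F = 92140 / 96500 = 0.9548 mol.
2 electrons are transferred per H₂ molecule, so n(H₂) = 0.9548 / 2 = 0.4774 mol.
V = nRT/P = (0.4774 × 8.314 × 266) / (172 × 10³ Pa) = 0.00614 m³ = 6.14 L.

6.14 L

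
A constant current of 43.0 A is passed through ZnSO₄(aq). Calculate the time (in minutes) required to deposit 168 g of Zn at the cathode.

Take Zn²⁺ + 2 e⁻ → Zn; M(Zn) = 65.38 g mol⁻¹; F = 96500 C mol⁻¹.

192 min

n(Zn) = m/M = 168 / 65.38 = 2.570 mol.
Each Zn atom requires 2 electrons, so n(e⁻) = 2 × 2.570 = 5.139 mol.
Q = n(e⁻)·F = 5.139 × 96500 = 495900 C.
t = Q/I = 495900 / 43.00 A = 11530 s = 192 min.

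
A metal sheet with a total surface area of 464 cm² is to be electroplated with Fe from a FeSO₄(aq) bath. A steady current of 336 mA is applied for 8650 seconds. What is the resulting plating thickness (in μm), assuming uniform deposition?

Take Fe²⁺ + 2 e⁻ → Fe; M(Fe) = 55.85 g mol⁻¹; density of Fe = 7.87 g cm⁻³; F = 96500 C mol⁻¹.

Q = I·t = 0.3360 × 8650.0 = 2906 C; n(e⁻) = 0.03012 mol.
n(Fe) = n(e⁻)/2 = 0.01506 mol, so m = 0.01506 × 55.85 = 0.8410 g.
Volume = m/ρ = 0.8410 / 7.87 = 0.1069 cm³.
Thickness = V/A = 0.1069 / 464 = 2.30 × 10⁻⁴ cm = 2.30 μm.

2.30 μm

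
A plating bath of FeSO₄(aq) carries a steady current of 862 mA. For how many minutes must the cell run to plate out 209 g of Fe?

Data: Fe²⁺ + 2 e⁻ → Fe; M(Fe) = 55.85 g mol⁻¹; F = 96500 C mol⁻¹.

14000 min

n(Fe) = m/M = 209 / 55.85 = 3.742 mol.
Each Fe atom requires 2 electrons, so n(e⁻) = 2 × 3.742 = 7.484 mol.
Q = n(e⁻)·F = 7.484 × 96500 = 722200 C.
t = Q/I = 722200 / 0.8620 A = 837900 s = 14000 min.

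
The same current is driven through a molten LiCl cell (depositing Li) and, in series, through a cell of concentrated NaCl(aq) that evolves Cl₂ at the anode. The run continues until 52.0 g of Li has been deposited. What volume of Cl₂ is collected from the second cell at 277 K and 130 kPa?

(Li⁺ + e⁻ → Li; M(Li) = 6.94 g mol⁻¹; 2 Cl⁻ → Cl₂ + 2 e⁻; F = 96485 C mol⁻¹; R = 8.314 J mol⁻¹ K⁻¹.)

66.4 L

n(Li) = 52.0 / 6.94 = 7.493 mol, so n(e⁻) = 1 × 7.493 = 7.493 mol.
The cells are in series, so the same 7.493 mol of electrons passes through the second cell.
2 Cl⁻ → Cl₂ + 2 e⁻ — 2 mol e⁻ per mol Cl₂, so n(Cl₂) = 7.493/2 = 3.746 mol.
V = nRT/P = (3.746 × 8.314 × 277) / (130 × 10³) = 0.0664 m³ = 66.4 L.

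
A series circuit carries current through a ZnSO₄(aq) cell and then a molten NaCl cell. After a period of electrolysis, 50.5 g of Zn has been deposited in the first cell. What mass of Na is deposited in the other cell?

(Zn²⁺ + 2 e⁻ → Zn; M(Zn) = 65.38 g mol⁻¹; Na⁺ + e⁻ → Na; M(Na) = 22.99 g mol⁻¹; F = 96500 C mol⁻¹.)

n(Zn) = 50.5 / 65.38 = 0.7724 mol.
Since Zn²⁺ + 2 e⁻ → Zn, n(e⁻) passed = 2 × 0.7724 = 1.545 mol.
Cells in series carry the same charge, so the same 1.545 mol of electrons passes through cell 2.
Na⁺ + e⁻ → Na, so n(Na) = 1.545 / 1 = 1.545 mol.
m(Na) = 1.545 × 22.99 = 35.5 g.

35.5 g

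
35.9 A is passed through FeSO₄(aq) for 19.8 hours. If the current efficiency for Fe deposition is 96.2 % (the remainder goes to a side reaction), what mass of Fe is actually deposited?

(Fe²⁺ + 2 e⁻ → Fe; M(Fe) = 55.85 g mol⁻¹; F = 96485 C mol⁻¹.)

Q = I·t = 35.90 × 71280 = 2559000 C.
n(e⁻) = 2559000/96485 = 26.52 mol; theoretically n(Fe) = 26.52/2 = 13.26 mol, m_theo = 740.6 g.
At 96.2 % efficiency, m_actual = 0.962 × 740.6 = 712 g.

712 g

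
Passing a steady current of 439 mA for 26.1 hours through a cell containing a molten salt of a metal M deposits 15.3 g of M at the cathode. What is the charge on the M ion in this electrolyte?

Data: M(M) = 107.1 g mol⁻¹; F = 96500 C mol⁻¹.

+3

Q = I·t = 0.4390 A × 93960 s = 41250 C, so n(e⁻) = 41250/96500 = 0.4274 mol.
n(M) deposited = 15.3 / 107.1 = 0.1429 mol.
Electrons per atom = n(e⁻)/n(M) = 0.4274 / 0.1429 = 2.99 ≈ 3, so the ion is M³⁺.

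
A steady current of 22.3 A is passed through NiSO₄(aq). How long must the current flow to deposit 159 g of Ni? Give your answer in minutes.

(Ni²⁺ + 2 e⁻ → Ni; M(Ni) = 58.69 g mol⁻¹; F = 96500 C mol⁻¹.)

n(Ni) = m/M = 159 / 58.69 = 2.709 mol.
Each Ni atom requires 2 electrons, so n(e⁻) = 2 × 2.709 = 5.418 mol.
Q = n(e⁻)·F = 5.418 × 96500 = 522900 C.
t = Q/I = 522900 / 22.30 A = 23450 s = 391 min.

391 min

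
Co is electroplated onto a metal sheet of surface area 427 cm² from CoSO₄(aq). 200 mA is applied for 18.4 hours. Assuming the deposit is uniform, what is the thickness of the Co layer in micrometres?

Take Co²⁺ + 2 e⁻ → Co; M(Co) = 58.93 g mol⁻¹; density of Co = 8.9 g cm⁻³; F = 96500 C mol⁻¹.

10.6 μm

Q = I·t = 0.2000 × 66240 = 13250 C; n(e⁻) = 0.1373 mol.
n(Co) = n(e⁻)/2 = 0.06864 mol, so m = 0.06864 × 58.93 = 4.045 g.
Volume = m/ρ = 4.045 / 8.9 = 0.4545 cm³.
Thickness = V/A = 0.4545 / 427 = 0.00106 cm = 10.6 μm.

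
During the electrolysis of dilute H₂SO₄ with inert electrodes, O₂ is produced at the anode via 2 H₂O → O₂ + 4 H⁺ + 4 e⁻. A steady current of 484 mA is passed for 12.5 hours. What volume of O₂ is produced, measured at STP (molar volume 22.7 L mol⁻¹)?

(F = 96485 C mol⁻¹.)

1.28 L

Q = I·t = 0.4840 A × 45000 s = 21780 C.
n(e⁻) = Q/F = 21780 / 96485 = 0.2257 mol.
4 electrons are transferred per O₂ molecule, so n(O₂) = 0.2257 / 4 = 0.05643 mol.
V = n × V_m = 0.05643 × 22.7 = 1.28 L.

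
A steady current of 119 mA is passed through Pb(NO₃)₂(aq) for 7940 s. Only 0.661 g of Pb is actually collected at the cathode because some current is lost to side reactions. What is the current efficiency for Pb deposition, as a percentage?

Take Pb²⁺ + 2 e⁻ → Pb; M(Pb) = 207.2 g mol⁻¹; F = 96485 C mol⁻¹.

65.2 %

Q = I·t = 0.1190 × 7940.0 = 944.9 C; n(e⁻) = 944.9/96485 = 0.009793 mol.
Theoretical n(Pb) = n(e⁻)/2 = 0.004896 mol, i.e. m_theo = 0.004896 × 207.2 = 1.015 g.
Efficiency = m_actual / m_theo = 0.661 / 1.015 = 65.2 %.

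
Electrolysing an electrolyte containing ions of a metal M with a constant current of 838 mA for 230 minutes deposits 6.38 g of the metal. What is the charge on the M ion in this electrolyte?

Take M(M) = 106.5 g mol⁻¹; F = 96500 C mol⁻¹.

Q = I·t = 0.8380 A × 13800 s = 11560 C, so n(e⁻) = 11560/96500 = 0.1198 mol.
n(M) deposited = 6.38 / 106.5 = 0.05991 mol.
Electrons per atom = n(e⁻)/n(M) = 0.1198 / 0.05991 = 2.00 ≈ 2, so the ion is M²⁺.

+2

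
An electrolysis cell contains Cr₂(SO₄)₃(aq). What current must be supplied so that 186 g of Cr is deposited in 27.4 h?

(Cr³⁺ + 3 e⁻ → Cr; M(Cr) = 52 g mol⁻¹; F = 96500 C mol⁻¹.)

n(Cr) = 186 / 52 = 3.577 mol.
n(e⁻) = 3 × 3.577 = 10.73 mol.
Q = n(e⁻)·F = 10.73 × 96500 = 1036000 C.
I = Q/t = 1036000 / 98640 s = 10.5 A.

10.5 A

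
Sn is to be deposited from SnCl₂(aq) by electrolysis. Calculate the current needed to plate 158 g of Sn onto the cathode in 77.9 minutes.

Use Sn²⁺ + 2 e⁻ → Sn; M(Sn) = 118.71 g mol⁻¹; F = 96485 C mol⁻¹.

n(Sn) = 158 / 118.71 = 1.331 mol.
n(e⁻) = 2 × 1.331 = 2.662 mol.
Q = n(e⁻)·F = 2.662 × 96485 = 256800 C.
I = Q/t = 256800 / 4674.0 s = 55.0 A.

55.0 A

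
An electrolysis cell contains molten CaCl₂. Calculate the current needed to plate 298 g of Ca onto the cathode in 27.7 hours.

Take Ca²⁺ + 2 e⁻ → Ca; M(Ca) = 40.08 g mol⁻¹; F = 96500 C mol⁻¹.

14.4 A

n(Ca) = 298 / 40.08 = 7.435 mol.
n(e⁻) = 2 × 7.435 = 14.87 mol.
Q = n(e⁻)·F = 14.87 × 96500 = 1435000 C.
I = Q/t = 1435000 / 99720 s = 14.4 A.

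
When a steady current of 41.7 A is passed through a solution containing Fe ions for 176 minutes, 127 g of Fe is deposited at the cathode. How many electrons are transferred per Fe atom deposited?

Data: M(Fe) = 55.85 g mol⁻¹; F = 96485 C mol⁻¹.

2

Q = I·t = 41.70 A × 10560 s = 440400 C, so n(e⁻) = 440400/96485 = 4.564 mol.
n(Fe) deposited = 127 / 55.85 = 2.274 mol.
Electrons per atom = n(e⁻)/n(Fe) = 4.564 / 2.274 = 2.01 ≈ 2, so the ion is Fe²⁺.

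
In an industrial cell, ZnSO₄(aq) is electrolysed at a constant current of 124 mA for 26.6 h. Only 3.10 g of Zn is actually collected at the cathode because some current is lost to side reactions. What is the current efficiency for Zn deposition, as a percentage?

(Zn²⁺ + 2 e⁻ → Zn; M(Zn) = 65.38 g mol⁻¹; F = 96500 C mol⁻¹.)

Q = I·t = 0.1240 × 95760 = 11870 C; n(e⁻) = 11870/96500 = 0.1230 mol.
Theoretical n(Zn) = n(e⁻)/2 = 0.06152 mol, i.e. m_theo = 0.06152 × 65.38 = 4.022 g.
Efficiency = m_actual / m_theo = 3.10 / 4.022 = 77.1 %.

77.1 %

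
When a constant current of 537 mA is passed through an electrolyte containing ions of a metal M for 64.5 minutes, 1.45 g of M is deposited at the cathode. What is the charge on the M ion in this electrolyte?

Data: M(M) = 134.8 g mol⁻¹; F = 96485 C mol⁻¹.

+2

Q = I·t = 0.5370 A × 3870.0 s = 2078 C, so n(e⁻) = 2078/96485 = 0.02154 mol.
n(M) deposited = 1.45 / 134.8 = 0.01076 mol.
Electrons per atom = n(e⁻)/n(M) = 0.02154 / 0.01076 = 2.00 ≈ 2, so the ion is M²⁺.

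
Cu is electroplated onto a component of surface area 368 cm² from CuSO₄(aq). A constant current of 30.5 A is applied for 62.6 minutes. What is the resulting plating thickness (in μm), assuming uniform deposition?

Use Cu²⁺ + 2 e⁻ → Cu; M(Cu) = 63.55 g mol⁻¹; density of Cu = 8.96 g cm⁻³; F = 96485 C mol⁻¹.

Q = I·t = 30.50 × 3756.0 = 114600 C; n(e⁻) = 1.187 mol.
n(Cu) = n(e⁻)/2 = 0.5937 mol, so m = 0.5937 × 63.55 = 37.73 g.
Volume = m/ρ = 37.73 / 8.96 = 4.211 cm³.
Thickness = V/A = 4.211 / 368 = 0.0114 cm = 114 μm.

114 μm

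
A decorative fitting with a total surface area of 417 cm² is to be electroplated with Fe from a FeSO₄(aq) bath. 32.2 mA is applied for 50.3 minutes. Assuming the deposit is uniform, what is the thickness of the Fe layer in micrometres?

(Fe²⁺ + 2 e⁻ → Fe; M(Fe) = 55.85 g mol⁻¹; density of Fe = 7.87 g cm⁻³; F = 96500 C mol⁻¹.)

0.0857 μm

Q = I·t = 0.03220 × 3018.0 = 97.18 C; n(e⁻) = 0.001007 mol.
n(Fe) = n(e⁻)/2 = 0.0005035 mol, so m = 0.0005035 × 55.85 = 0.02812 g.
Volume = m/ρ = 0.02812 / 7.87 = 0.003573 cm³.
Thickness = V/A = 0.003573 / 417 = 8.57 × 10⁻⁶ cm = 0.0857 μm.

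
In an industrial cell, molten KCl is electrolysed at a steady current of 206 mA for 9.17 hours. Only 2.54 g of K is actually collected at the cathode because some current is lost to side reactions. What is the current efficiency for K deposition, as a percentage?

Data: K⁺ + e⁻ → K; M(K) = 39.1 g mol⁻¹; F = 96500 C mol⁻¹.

92.2 %

Q = I·t = 0.2060 × 33012 = 6800 C; n(e⁻) = 6800/96500 = 0.07047 mol.
Theoretical n(K) = n(e⁻)/1 = 0.07047 mol, i.e. m_theo = 0.07047 × 39.1 = 2.755 g.
Efficiency = m_actual / m_theo = 2.54 / 2.755 = 92.2 %.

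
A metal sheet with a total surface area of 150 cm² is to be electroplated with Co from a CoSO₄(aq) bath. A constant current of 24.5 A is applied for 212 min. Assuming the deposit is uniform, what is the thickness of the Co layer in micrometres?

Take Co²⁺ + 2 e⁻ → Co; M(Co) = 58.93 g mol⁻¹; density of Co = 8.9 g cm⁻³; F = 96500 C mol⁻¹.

713 μm

Q = I·t = 24.50 × 12720 = 311600 C; n(e⁻) = 3.229 mol.
n(Co) = n(e⁻)/2 = 1.615 mol, so m = 1.615 × 58.93 = 95.16 g.
Volume = m/ρ = 95.16 / 8.9 = 10.69 cm³.
Thickness = V/A = 10.69 / 150 = 0.0713 cm = 713 μm.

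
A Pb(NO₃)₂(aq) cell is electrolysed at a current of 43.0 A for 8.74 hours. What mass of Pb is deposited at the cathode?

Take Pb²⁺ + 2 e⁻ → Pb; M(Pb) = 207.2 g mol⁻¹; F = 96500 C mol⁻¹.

Q = I·t = 43.00 A × 31464 s = 1353000 C.
n(e⁻) = Q/F = 1353000 / 96500 = 14.02 mol.
Pb²⁺ + 2 e⁻ → Pb, so n(Pb) = n(e⁻)/2 = 7.010 mol.
m = n·M = 7.010 × 207.2 = 1450 g.

1450 g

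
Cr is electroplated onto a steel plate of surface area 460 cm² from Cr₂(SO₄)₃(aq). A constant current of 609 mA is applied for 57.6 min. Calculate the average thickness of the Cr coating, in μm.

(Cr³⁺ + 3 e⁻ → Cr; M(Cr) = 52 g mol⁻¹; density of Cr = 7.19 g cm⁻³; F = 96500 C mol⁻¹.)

1.14 μm

Q = I·t = 0.6090 × 3456.0 = 2105 C; n(e⁻) = 0.02181 mol.
n(Cr) = n(e⁻)/3 = 0.007270 mol, so m = 0.007270 × 52 = 0.3780 g.
Volume = m/ρ = 0.3780 / 7.19 = 0.05258 cm³.
Thickness = V/A = 0.05258 / 460 = 1.14 × 10⁻⁴ cm = 1.14 μm.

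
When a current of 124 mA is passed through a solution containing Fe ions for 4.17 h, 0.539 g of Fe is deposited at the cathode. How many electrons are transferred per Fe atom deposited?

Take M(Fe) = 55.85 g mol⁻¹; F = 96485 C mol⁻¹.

2

Q = I·t = 0.1240 A × 15012 s = 1861 C, so n(e⁻) = 1861/96485 = 0.01929 mol.
n(Fe) deposited = 0.539 / 55.85 = 0.009651 mol.
Electrons per atom = n(e⁻)/n(Fe) = 0.01929 / 0.009651 = 2.00 ≈ 2, so the ion is Fe²⁺.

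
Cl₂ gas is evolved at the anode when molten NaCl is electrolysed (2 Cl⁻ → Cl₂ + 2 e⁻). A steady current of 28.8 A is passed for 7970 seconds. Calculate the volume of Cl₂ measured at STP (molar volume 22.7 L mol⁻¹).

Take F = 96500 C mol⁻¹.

Q = I·t = 28.80 A × 7970.0 s = 229500 C.
n(e⁻) = Q/F = 229500 / 96500 = 2.379 mol.
2 electrons are transferred per Cl₂ molecule, so n(Cl₂) = 2.379 / 2 = 1.189 mol.
V = n × V_m = 1.189 × 22.7 = 27.0 L.

27.0 L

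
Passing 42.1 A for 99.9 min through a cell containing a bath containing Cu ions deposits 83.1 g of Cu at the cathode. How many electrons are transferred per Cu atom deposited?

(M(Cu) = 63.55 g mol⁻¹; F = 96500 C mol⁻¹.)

2

Q = I·t = 42.10 A × 5994.0 s = 252300 C, so n(e⁻) = 252300/96500 = 2.615 mol.
n(Cu) deposited = 83.1 / 63.55 = 1.308 mol.
Electrons per atom = n(e⁻)/n(Cu) = 2.615 / 1.308 = 2.00 ≈ 2, so the ion is Cu²⁺.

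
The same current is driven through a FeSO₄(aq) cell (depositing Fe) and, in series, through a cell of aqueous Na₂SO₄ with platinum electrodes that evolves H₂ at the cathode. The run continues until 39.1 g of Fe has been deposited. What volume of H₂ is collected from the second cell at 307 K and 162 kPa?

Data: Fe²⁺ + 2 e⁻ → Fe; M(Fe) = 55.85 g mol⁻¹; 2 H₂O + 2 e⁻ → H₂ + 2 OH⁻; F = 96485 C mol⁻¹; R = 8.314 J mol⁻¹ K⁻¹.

11.0 L

n(Fe) = 39.1 / 55.85 = 0.7001 mol, so n(e⁻) = 2 × 0.7001 = 1.400 mol.
The cells are in series, so the same 1.400 mol of electrons passes through the second cell.
2 H₂O + 2 e⁻ → H₂ + 2 OH⁻ — 2 mol e⁻ per mol H₂, so n(H₂) = 1.400/2 = 0.7001 mol.
V = nRT/P = (0.7001 × 8.314 × 307) / (162 × 10³) = 0.0110 m³ = 11.0 L.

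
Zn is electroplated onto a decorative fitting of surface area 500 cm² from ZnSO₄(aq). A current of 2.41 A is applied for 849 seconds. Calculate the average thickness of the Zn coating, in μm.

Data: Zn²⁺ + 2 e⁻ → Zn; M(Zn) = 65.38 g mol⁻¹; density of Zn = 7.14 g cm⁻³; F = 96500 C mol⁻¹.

1.94 μm

Q = I·t = 2.410 × 849.00 = 2046 C; n(e⁻) = 0.02120 mol.
n(Zn) = n(e⁻)/2 = 0.01060 mol, so m = 0.01060 × 65.38 = 0.6931 g.
Volume = m/ρ = 0.6931 / 7.14 = 0.09708 cm³.
Thickness = V/A = 0.09708 / 500 = 1.94 × 10⁻⁴ cm = 1.94 μm.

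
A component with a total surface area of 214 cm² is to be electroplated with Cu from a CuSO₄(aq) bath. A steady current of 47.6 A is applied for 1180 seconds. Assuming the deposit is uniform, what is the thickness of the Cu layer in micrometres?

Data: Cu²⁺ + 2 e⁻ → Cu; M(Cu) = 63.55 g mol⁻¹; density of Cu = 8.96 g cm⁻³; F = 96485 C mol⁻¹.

96.5 μm

Q = I·t = 47.60 × 1180.0 = 56170 C; n(e⁻) = 0.5821 mol.
n(Cu) = n(e⁻)/2 = 0.2911 mol, so m = 0.2911 × 63.55 = 18.50 g.
Volume = m/ρ = 18.50 / 8.96 = 2.064 cm³.
Thickness = V/A = 2.064 / 214 = 0.00965 cm = 96.5 μm.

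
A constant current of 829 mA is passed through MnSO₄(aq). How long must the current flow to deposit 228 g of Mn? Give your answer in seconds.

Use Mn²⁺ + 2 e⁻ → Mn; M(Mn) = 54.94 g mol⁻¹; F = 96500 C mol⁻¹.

9.66 × 10⁵ s

n(Mn) = m/M = 228 / 54.94 = 4.150 mol.
Each Mn atom requires 2 electrons, so n(e⁻) = 2 × 4.150 = 8.300 mol.
Q = n(e⁻)·F = 8.300 × 96500 = 800900 C.
t = Q/I = 800900 / 0.8290 A = 966200 s.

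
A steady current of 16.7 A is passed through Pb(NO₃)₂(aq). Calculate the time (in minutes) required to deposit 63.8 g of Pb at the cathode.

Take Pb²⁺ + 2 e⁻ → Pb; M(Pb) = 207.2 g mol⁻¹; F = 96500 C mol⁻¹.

n(Pb) = m/M = 63.8 / 207.2 = 0.3079 mol.
Each Pb atom requires 2 electrons, so n(e⁻) = 2 × 0.3079 = 0.6158 mol.
Q = n(e⁻)·F = 0.6158 × 96500 = 59430 C.
t = Q/I = 59430 / 16.70 A = 3559 s = 59.3 min.

59.3 min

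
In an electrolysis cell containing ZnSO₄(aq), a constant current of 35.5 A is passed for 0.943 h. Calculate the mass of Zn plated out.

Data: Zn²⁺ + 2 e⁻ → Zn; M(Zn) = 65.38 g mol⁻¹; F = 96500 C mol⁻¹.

Q = I·t = 35.50 A × 3394.8 s = 120500 C.
n(e⁻) = Q/F = 120500 / 96500 = 1.249 mol.
Zn²⁺ + 2 e⁻ → Zn, so n(Zn) = n(e⁻)/2 = 0.6244 mol.
m = n·M = 0.6244 × 65.38 = 40.8 g.

40.8 g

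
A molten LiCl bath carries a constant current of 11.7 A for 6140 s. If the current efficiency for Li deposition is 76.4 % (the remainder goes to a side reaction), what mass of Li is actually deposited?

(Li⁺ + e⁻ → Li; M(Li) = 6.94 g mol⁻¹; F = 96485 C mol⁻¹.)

Q = I·t = 11.70 × 6140.0 = 71840 C.
n(e⁻) = 71840/96485 = 0.7446 mol; theoretically n(Li) = 0.7446/1 = 0.7446 mol, m_theo = 5.167 g.
At 76.4 % efficiency, m_actual = 0.764 × 5.167 = 3.95 g.

3.95 g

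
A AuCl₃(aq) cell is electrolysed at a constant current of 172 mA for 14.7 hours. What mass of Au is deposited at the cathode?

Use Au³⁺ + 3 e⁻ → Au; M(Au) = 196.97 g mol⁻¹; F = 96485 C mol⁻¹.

6.19 g

Q = I·t = 0.1720 A × 52920 s = 9102 C.
n(e⁻) = Q/F = 9102 / 96485 = 0.09434 mol.
Au³⁺ + 3 e⁻ → Au, so n(Au) = n(e⁻)/3 = 0.03145 mol.
m = n·M = 0.03145 × 196.97 = 6.19 g.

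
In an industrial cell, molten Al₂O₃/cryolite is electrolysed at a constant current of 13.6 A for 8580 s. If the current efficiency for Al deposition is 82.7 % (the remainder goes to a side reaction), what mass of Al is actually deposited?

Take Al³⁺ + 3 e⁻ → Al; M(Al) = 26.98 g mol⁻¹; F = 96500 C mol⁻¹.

Q = I·t = 13.60 × 8580.0 = 116700 C.
n(e⁻) = 116700/96500 = 1.209 mol; theoretically n(Al) = 1.209/3 = 0.4031 mol, m_theo = 10.87 g.
At 82.7 % efficiency, m_actual = 0.827 × 10.87 = 8.99 g.

8.99 g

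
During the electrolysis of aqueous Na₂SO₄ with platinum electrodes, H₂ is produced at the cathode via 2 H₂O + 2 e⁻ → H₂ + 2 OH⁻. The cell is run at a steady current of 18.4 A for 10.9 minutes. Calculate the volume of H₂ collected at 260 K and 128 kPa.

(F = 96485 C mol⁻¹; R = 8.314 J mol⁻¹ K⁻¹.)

1.05 L

Q = I·t = 18.40 A × 654.00 s = 12030 C.
n(e⁻) = Q/F = 12030 / 96485 = 0.1247 mol.
2 electrons are transferred per H₂ molecule, so n(H₂) = 0.1247 / 2 = 0.06236 mol.
V = nRT/P = (0.06236 × 8.314 × 260) / (128 × 10³ Pa) = 0.00105 m³ = 1.05 L.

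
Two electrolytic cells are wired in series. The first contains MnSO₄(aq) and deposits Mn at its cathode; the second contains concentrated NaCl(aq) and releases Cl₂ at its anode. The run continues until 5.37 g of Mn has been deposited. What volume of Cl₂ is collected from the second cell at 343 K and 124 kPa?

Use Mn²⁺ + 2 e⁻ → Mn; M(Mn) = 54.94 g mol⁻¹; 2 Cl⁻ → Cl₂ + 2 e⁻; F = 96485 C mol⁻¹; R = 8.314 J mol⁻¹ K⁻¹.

n(Mn) = 5.37 / 54.94 = 0.09774 mol, so n(e⁻) = 2 × 0.09774 = 0.1955 mol.
The cells are in series, so the same 0.1955 mol of electrons passes through the second cell.
2 Cl⁻ → Cl₂ + 2 e⁻ — 2 mol e⁻ per mol Cl₂, so n(Cl₂) = 0.1955/2 = 0.09774 mol.
V = nRT/P = (0.09774 × 8.314 × 343) / (124 × 10³) = 0.00225 m³ = 2.25 L.

2.25 L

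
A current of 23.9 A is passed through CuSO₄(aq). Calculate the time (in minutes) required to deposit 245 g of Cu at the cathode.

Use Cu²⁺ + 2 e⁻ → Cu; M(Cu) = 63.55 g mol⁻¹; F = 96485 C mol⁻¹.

519 min

n(Cu) = m/M = 245 / 63.55 = 3.855 mol.
Each Cu atom requires 2 electrons, so n(e⁻) = 2 × 3.855 = 7.710 mol.
Q = n(e⁻)·F = 7.710 × 96485 = 743900 C.
t = Q/I = 743900 / 23.90 A = 31130 s = 519 min.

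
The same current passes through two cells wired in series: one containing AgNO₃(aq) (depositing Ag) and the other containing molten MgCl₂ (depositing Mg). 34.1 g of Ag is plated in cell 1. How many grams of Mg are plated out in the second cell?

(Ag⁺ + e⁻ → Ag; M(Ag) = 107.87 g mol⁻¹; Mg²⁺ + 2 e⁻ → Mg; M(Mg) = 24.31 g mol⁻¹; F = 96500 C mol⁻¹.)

3.84 g

n(Ag) = 34.1 / 107.87 = 0.3161 mol.
Since Ag⁺ + e⁻ → Ag, n(e⁻) passed = 1 × 0.3161 = 0.3161 mol.
Cells in series carry the same charge, so the same 0.3161 mol of electrons passes through cell 2.
Mg²⁺ + 2 e⁻ → Mg, so n(Mg) = 0.3161 / 2 = 0.1581 mol.
m(Mg) = 0.1581 × 24.31 = 3.84 g.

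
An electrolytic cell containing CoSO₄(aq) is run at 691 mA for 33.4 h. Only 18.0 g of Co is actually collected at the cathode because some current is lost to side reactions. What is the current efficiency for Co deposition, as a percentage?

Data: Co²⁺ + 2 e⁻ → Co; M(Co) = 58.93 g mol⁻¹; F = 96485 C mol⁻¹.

70.9 %

Q = I·t = 0.6910 × 120240 = 83090 C; n(e⁻) = 83090/96485 = 0.8611 mol.
Theoretical n(Co) = n(e⁻)/2 = 0.4306 mol, i.e. m_theo = 0.4306 × 58.93 = 25.37 g.
Efficiency = m_actual / m_theo = 18.0 / 25.37 = 70.9 %.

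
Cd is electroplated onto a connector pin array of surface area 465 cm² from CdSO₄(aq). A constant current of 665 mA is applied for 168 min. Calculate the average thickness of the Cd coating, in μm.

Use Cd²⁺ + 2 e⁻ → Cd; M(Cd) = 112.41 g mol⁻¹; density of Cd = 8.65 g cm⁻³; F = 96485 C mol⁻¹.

9.71 μm

Q = I·t = 0.6650 × 10080 = 6703 C; n(e⁻) = 0.06947 mol.
n(Cd) = n(e⁻)/2 = 0.03474 mol, so m = 0.03474 × 112.41 = 3.905 g.
Volume = m/ρ = 3.905 / 8.65 = 0.4514 cm³.
Thickness = V/A = 0.4514 / 465 = 9.71 × 10⁻⁴ cm = 9.71 μm.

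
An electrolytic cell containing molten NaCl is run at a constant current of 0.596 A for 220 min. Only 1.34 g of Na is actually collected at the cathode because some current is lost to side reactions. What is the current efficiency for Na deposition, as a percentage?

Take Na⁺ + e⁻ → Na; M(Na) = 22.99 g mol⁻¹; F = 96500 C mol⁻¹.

Q = I·t = 0.5960 × 13200 = 7867 C; n(e⁻) = 7867/96500 = 0.08153 mol.
Theoretical n(Na) = n(e⁻)/1 = 0.08153 mol, i.e. m_theo = 0.08153 × 22.99 = 1.874 g.
Efficiency = m_actual / m_theo = 1.34 / 1.874 = 71.5 %.

71.5 %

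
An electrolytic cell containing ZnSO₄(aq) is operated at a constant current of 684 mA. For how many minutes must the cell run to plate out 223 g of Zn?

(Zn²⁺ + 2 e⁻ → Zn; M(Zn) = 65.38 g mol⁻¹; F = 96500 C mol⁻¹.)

16000 min

n(Zn) = m/M = 223 / 65.38 = 3.411 mol.
Each Zn atom requires 2 electrons, so n(e⁻) = 2 × 3.411 = 6.822 mol.
Q = n(e⁻)·F = 6.822 × 96500 = 658300 C.
t = Q/I = 658300 / 0.6840 A = 962400 s = 16000 min.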